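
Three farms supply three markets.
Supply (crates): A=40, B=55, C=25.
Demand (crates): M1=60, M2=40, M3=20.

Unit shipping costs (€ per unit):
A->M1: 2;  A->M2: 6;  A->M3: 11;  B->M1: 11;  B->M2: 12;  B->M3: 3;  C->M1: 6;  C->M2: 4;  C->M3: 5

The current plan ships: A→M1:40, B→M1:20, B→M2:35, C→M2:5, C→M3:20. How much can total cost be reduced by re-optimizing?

200

Current plan cost = 40·2 + 20·11 + 35·12 + 5·4 + 20·5 = €840.
Optimal plan:
  A–M1: 40 × €2 = €80
  B–M1: 20 × €11 = €220
  B–M2: 15 × €12 = €180
  B–M3: 20 × €3 = €60
  C–M2: 25 × €4 = €100
Optimal cost = €640.
Saving = 840 − 640 = €200.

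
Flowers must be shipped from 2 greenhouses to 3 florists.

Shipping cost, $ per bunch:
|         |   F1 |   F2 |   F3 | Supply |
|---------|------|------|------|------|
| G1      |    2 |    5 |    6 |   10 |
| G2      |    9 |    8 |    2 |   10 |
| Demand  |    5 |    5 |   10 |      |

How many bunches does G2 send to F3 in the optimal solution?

10

Solving gives:
  G1–F1: 5 × $2 = $10
  G1–F2: 5 × $5 = $25
  G2–F3: 10 × $2 = $20
Total cost = $55.
So G2→F3 carries 10 bunches.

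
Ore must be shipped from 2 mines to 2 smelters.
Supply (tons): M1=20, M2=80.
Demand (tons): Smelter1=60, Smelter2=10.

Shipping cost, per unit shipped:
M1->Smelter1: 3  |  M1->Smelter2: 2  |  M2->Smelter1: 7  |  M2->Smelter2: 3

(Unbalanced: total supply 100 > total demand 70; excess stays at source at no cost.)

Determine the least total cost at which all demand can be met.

370

One minimum-cost allocation:
  M1→Smelter1: 20 tons
  M2→Smelter1: 40 tons
  M2→Smelter2: 10 tons
Total cost = 370.
(Supply check: M1 ships 20; M2 ships 50.)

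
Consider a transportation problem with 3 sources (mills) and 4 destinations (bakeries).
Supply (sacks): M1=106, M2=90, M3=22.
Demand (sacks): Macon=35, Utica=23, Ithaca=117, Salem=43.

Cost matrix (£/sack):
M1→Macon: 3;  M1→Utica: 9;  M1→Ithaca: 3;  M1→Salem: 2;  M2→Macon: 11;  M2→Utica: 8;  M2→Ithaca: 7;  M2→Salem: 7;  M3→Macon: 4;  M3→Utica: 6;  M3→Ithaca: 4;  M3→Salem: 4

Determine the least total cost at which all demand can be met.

1016

Optimal allocation:
  M1->Macon: 13 × £3 = £39
  M1->Ithaca: 50 × £3 = £150
  M1->Salem: 43 × £2 = £86
  M2->Utica: 23 × £8 = £184
  M2->Ithaca: 67 × £7 = £469
  M3->Macon: 22 × £4 = £88
Total = 39 + 150 + 86 + 184 + 469 + 88 = £1016.
(Supply check: M1 ships 106; M2 ships 90; M3 ships 22.)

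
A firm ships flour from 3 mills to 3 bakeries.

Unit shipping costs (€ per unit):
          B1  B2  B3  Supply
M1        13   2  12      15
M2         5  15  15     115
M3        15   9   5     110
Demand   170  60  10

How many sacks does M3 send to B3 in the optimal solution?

10

Optimal shipments:
  M1→B2: 15 × €2 = €30
  M2→B1: 115 × €5 = €575
  M3→B1: 55 × €15 = €825
  M3→B2: 45 × €9 = €405
  M3→B3: 10 × €5 = €50
Total cost = €1885.
So M3→B3 carries 10 sacks.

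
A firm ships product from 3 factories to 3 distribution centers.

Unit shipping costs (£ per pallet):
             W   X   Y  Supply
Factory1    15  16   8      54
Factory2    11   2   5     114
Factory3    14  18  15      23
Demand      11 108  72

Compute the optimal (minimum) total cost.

1012

A cheapest plan:
  Factory1 to Y: 54 × £8 = £432
  Factory2 to X: 108 × £2 = £216
  Factory2 to Y: 6 × £5 = £30
  Factory3 to W: 11 × £14 = £154
  Factory3 to Y: 12 × £15 = £180
Total = 432 + 216 + 30 + 154 + 180 = £1012.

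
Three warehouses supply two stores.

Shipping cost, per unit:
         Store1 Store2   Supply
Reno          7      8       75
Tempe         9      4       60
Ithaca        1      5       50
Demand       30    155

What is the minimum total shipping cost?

970

A cheapest plan:
  Reno–Store2: 75 × 8 = 600
  Tempe–Store2: 60 × 4 = 240
  Ithaca–Store1: 30 × 1 = 30
  Ithaca–Store2: 20 × 5 = 100
Total = 600 + 240 + 30 + 100 = 970.
(Supply check: Reno ships 75; Tempe ships 60; Ithaca ships 50.)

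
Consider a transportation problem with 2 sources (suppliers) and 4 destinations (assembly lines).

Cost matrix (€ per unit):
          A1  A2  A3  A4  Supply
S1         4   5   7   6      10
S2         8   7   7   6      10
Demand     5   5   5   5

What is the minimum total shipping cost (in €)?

110

One minimum-cost allocation:
  S1->A1: 5 batches
  S1->A2: 5 batches
  S2->A3: 5 batches
  S2->A4: 5 batches
Total cost = €110.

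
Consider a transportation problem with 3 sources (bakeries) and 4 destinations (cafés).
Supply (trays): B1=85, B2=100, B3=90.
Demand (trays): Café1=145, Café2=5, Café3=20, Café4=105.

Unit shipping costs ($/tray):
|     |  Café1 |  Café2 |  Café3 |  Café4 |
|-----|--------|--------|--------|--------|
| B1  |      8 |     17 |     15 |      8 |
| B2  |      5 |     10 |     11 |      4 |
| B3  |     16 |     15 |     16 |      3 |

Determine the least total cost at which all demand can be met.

1580

One minimum-cost allocation:
  B1–Café1: 85 trays
  B2–Café1: 60 trays
  B2–Café2: 5 trays
  B2–Café3: 20 trays
  B2–Café4: 15 trays
  B3–Café4: 90 trays
Total cost = $1580.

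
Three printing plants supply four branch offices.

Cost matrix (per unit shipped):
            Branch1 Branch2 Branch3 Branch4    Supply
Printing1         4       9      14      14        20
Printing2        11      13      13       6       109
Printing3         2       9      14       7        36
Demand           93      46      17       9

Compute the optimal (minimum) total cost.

1432

An optimal shipping plan:
  Printing1→Branch1: 20 boxes
  Printing2→Branch1: 37 boxes
  Printing2→Branch2: 46 boxes
  Printing2→Branch3: 17 boxes
  Printing2→Branch4: 9 boxes
  Printing3→Branch1: 36 boxes
Total cost = 1432.
(Supply check: Printing1 ships 20; Printing2 ships 109; Printing3 ships 36.)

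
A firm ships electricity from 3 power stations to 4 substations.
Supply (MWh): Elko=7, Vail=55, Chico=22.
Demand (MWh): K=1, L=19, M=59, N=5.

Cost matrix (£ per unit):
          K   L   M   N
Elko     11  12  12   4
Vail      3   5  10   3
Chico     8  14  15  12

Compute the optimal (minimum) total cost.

Optimal allocation:
  Elko to M: 2 × £12 = £24
  Elko to N: 5 × £4 = £20
  Vail to L: 19 × £5 = £95
  Vail to M: 36 × £10 = £360
  Chico to K: 1 × £8 = £8
  Chico to M: 21 × £15 = £315
Total = 24 + 20 + 95 + 360 + 8 + 315 = £822.

822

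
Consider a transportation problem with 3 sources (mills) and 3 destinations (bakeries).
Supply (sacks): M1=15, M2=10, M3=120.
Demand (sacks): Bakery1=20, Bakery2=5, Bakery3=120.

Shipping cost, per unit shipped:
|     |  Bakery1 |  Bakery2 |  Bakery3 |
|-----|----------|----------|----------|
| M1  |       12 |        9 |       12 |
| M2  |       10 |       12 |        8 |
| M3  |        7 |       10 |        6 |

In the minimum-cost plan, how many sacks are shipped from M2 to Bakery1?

Solving gives:
  M1->Bakery1: 10 × 12 = 120
  M1->Bakery2: 5 × 9 = 45
  M2->Bakery3: 10 × 8 = 80
  M3->Bakery1: 10 × 7 = 70
  M3->Bakery3: 110 × 6 = 660
Total cost = 975.
The route M2→Bakery1 is not used.

0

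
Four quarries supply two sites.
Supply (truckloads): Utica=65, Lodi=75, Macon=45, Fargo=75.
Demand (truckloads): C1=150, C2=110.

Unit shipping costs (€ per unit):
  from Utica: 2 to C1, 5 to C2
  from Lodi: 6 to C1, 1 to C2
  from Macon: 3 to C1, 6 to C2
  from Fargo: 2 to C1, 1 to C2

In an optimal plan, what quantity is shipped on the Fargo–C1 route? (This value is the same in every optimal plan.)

Optimal shipments:
  Utica to C1: 65 × €2 = €130
  Lodi to C2: 75 × €1 = €75
  Macon to C1: 45 × €3 = €135
  Fargo to C1: 40 × €2 = €80
  Fargo to C2: 35 × €1 = €35
Total cost = €455.
So Fargo→C1 carries 40 truckloads.

40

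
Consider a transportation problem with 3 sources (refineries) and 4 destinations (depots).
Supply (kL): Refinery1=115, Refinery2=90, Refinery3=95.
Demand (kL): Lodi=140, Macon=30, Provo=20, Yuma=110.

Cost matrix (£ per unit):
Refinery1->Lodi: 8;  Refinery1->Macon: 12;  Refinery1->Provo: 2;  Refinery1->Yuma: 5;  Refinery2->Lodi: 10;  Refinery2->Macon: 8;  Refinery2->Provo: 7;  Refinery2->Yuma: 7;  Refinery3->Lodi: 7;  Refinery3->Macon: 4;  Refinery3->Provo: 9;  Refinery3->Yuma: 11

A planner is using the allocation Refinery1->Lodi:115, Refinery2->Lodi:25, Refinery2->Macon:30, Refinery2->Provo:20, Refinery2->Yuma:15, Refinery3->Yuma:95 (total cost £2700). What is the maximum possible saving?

Current plan cost = 115·8 + 25·10 + 30·8 + 20·7 + 15·7 + 95·11 = £2700.
Optimal plan:
  Refinery1–Provo: 20 × £2 = £40
  Refinery1–Yuma: 95 × £5 = £475
  Refinery2–Lodi: 75 × £10 = £750
  Refinery2–Yuma: 15 × £7 = £105
  Refinery3–Lodi: 65 × £7 = £455
  Refinery3–Macon: 30 × £4 = £120
Optimal cost = £1945.
Saving = 2700 − 1945 = £755.

755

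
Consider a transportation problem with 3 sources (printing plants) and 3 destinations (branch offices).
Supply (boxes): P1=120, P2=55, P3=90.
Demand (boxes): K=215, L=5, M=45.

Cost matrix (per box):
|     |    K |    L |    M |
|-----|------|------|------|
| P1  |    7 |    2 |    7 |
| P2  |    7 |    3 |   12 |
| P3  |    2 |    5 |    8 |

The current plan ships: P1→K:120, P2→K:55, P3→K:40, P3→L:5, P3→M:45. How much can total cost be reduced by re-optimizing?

Current plan cost = 120·7 + 55·7 + 40·2 + 5·5 + 45·8 = 1690.
Optimal plan:
  P1–K: 70 × 7 = 490
  P1–L: 5 × 2 = 10
  P1–M: 45 × 7 = 315
  P2–K: 55 × 7 = 385
  P3–K: 90 × 2 = 180
Optimal cost = 1380.
Saving = 1690 − 1380 = 310.

310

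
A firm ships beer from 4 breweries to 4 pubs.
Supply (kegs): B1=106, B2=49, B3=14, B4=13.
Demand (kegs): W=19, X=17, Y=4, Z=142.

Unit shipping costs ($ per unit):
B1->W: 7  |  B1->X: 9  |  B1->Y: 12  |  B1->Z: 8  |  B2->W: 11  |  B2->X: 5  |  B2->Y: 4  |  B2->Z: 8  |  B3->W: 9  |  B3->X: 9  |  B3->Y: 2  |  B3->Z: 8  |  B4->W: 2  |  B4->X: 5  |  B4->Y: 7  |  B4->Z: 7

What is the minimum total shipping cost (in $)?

1297

One minimum-cost allocation:
  B1→W: 6 kegs
  B1→Z: 100 kegs
  B2→X: 17 kegs
  B2→Z: 32 kegs
  B3→Y: 4 kegs
  B3→Z: 10 kegs
  B4→W: 13 kegs
Total cost = $1297.
(Supply check: B1 ships 106; B2 ships 49; B3 ships 14; B4 ships 13.)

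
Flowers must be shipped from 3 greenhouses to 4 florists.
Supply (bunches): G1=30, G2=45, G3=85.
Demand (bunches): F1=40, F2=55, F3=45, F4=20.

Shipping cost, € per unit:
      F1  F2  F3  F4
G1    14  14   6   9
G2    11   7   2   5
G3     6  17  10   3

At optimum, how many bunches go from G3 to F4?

20

Solving gives:
  G1–F3: 30 × €6 = €180
  G2–F2: 45 × €7 = €315
  G3–F1: 40 × €6 = €240
  G3–F2: 10 × €17 = €170
  G3–F3: 15 × €10 = €150
  G3–F4: 20 × €3 = €60
Total cost = €1115.
So G3→F4 carries 20 bunches.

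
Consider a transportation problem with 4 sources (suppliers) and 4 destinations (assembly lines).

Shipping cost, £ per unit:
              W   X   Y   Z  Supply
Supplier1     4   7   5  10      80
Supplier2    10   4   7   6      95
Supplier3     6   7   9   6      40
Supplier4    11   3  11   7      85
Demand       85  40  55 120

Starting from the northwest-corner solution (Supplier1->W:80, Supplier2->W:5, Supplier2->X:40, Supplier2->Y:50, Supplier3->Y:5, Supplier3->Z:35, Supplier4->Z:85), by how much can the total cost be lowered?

Current plan cost = 80·4 + 5·10 + 40·4 + 50·7 + 5·9 + 35·6 + 85·7 = £1730.
Optimal plan:
  Supplier1 to W: 45 × £4 = £180
  Supplier1 to Y: 35 × £5 = £175
  Supplier2 to Y: 20 × £7 = £140
  Supplier2 to Z: 75 × £6 = £450
  Supplier3 to W: 40 × £6 = £240
  Supplier4 to X: 40 × £3 = £120
  Supplier4 to Z: 45 × £7 = £315
Optimal cost = £1620.
Saving = 1730 − 1620 = £110.

110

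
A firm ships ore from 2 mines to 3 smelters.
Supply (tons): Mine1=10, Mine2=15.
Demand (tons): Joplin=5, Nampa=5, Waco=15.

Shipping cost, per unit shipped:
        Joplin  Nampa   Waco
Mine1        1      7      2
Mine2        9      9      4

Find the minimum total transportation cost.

100

Optimal allocation:
  Mine1–Joplin: 5 tons
  Mine1–Nampa: 5 tons
  Mine2–Waco: 15 tons
Total cost = 100.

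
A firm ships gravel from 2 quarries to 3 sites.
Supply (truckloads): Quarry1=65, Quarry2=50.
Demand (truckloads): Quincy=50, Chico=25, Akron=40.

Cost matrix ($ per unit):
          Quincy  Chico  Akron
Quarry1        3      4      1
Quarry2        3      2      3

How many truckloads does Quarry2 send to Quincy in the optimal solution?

Optimal shipments:
  Quarry1→Quincy: 25 × $3 = $75
  Quarry1→Akron: 40 × $1 = $40
  Quarry2→Quincy: 25 × $3 = $75
  Quarry2→Chico: 25 × $2 = $50
Total cost = $240.
So Quarry2→Quincy carries 25 truckloads.

25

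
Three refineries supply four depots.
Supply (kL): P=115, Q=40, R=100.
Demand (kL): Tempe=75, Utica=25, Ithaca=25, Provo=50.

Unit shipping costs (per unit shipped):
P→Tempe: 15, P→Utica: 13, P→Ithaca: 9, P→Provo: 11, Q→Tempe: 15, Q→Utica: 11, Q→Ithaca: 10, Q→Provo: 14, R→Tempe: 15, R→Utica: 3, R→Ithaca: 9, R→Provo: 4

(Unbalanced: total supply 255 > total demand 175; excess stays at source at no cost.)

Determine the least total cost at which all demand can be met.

A cheapest plan:
  P->Tempe: 10 × 15 = 150
  P->Ithaca: 25 × 9 = 225
  Q->Tempe: 40 × 15 = 600
  R->Tempe: 25 × 15 = 375
  R->Utica: 25 × 3 = 75
  R->Provo: 50 × 4 = 200
Total = 150 + 225 + 600 + 375 + 75 + 200 = 1625.

1625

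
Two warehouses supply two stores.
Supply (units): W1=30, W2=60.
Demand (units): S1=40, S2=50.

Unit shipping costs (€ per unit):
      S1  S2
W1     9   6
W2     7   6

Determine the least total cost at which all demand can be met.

An optimal shipping plan:
  W1–S2: 30 units
  W2–S1: 40 units
  W2–S2: 20 units
Total cost = €580.

580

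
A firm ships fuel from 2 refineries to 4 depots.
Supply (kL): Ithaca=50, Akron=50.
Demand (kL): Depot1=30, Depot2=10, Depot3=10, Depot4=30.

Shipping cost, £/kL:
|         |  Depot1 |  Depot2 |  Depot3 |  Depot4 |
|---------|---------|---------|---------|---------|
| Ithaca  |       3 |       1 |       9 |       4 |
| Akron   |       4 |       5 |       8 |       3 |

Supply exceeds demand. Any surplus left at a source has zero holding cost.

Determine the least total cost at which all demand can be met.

270

One minimum-cost allocation:
  Ithaca–Depot1: 30 × £3 = £90
  Ithaca–Depot2: 10 × £1 = £10
  Akron–Depot3: 10 × £8 = £80
  Akron–Depot4: 30 × £3 = £90
Total = 90 + 10 + 80 + 90 = £270.
(Supply check: Ithaca ships 40; Akron ships 40.)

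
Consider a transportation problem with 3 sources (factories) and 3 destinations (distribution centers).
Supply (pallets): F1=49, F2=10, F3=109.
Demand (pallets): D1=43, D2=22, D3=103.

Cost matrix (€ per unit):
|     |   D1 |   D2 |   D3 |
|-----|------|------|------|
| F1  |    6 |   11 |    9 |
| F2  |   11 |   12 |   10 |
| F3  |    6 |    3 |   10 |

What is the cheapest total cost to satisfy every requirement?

One minimum-cost allocation:
  F1–D3: 49 pallets
  F2–D3: 10 pallets
  F3–D1: 43 pallets
  F3–D2: 22 pallets
  F3–D3: 44 pallets
Total cost = €1305.

1305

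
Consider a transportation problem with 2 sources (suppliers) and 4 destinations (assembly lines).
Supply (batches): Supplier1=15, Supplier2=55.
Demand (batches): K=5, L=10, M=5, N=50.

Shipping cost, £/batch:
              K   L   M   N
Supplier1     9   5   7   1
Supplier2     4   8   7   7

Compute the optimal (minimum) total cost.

395

Optimal allocation:
  Supplier1 to N: 15 batches
  Supplier2 to K: 5 batches
  Supplier2 to L: 10 batches
  Supplier2 to M: 5 batches
  Supplier2 to N: 35 batches
Total cost = £395.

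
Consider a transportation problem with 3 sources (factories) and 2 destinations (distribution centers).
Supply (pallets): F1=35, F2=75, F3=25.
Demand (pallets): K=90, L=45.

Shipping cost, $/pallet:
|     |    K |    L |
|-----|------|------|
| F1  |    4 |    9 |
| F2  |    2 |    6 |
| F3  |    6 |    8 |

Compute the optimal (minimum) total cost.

Optimal allocation:
  F1->K: 35 × $4 = $140
  F2->K: 55 × $2 = $110
  F2->L: 20 × $6 = $120
  F3->L: 25 × $8 = $200
Total = 140 + 110 + 120 + 200 = $570.

570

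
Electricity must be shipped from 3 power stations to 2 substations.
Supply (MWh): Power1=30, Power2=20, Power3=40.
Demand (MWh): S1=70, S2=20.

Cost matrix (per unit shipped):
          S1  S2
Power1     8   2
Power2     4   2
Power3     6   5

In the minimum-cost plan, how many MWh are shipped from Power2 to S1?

Optimal shipments:
  Power1 to S1: 10 × 8 = 80
  Power1 to S2: 20 × 2 = 40
  Power2 to S1: 20 × 4 = 80
  Power3 to S1: 40 × 6 = 240
Total cost = 440.
So Power2→S1 carries 20 MWh.

20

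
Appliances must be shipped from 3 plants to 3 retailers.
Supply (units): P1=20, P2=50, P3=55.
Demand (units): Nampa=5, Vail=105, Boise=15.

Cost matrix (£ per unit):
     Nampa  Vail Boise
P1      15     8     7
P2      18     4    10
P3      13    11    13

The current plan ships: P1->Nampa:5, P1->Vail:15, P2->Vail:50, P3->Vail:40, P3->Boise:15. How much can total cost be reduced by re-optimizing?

Current plan cost = 5·15 + 15·8 + 50·4 + 40·11 + 15·13 = £1030.
Optimal plan:
  P1→Vail: 5 × £8 = £40
  P1→Boise: 15 × £7 = £105
  P2→Vail: 50 × £4 = £200
  P3→Nampa: 5 × £13 = £65
  P3→Vail: 50 × £11 = £550
Optimal cost = £960.
Saving = 1030 − 960 = £70.

70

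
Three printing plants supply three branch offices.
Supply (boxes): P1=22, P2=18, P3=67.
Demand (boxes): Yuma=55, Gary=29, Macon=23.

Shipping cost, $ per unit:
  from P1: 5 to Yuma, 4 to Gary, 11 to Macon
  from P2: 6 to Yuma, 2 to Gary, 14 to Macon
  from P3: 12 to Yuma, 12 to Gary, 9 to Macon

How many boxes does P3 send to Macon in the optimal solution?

23

Optimal shipments:
  P1→Yuma: 11 boxes
  P1→Gary: 11 boxes
  P2→Gary: 18 boxes
  P3→Yuma: 44 boxes
  P3→Macon: 23 boxes
Total cost = $870.
So P3→Macon carries 23 boxes.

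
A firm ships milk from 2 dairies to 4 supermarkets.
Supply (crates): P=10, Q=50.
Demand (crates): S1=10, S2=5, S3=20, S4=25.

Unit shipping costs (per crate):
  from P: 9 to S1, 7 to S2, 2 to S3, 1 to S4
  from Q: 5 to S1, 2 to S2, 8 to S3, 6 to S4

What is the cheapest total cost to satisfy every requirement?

An optimal shipping plan:
  P–S3: 10 crates
  Q–S1: 10 crates
  Q–S2: 5 crates
  Q–S3: 10 crates
  Q–S4: 25 crates
Total cost = 310.

310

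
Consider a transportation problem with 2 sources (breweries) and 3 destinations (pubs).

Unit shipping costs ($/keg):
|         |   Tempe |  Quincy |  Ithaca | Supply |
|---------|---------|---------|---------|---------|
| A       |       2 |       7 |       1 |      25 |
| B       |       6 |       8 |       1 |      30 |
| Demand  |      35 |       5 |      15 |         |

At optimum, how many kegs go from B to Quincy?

5

Optimal shipments:
  A->Tempe: 25 × $2 = $50
  B->Tempe: 10 × $6 = $60
  B->Quincy: 5 × $8 = $40
  B->Ithaca: 15 × $1 = $15
Total cost = $165.
So B→Quincy carries 5 kegs.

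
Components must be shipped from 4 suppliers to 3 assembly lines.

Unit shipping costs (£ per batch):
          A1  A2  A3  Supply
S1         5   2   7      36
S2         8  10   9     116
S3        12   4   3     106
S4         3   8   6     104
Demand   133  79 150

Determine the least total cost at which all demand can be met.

Optimal allocation:
  S1→A2: 36 × £2 = £72
  S2→A1: 29 × £8 = £232
  S2→A2: 43 × £10 = £430
  S2→A3: 44 × £9 = £396
  S3→A3: 106 × £3 = £318
  S4→A1: 104 × £3 = £312
Total = 72 + 232 + 430 + 396 + 318 + 312 = £1760.

1760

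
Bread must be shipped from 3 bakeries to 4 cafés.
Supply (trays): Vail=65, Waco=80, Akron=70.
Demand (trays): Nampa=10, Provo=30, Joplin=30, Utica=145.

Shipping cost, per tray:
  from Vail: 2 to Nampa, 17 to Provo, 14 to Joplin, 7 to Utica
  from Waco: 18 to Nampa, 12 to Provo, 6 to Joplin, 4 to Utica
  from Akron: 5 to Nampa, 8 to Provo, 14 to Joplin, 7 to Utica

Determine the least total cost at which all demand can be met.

1305

An optimal shipping plan:
  Vail to Nampa: 10 × 2 = 20
  Vail to Utica: 55 × 7 = 385
  Waco to Joplin: 30 × 6 = 180
  Waco to Utica: 50 × 4 = 200
  Akron to Provo: 30 × 8 = 240
  Akron to Utica: 40 × 7 = 280
Total = 20 + 385 + 180 + 200 + 240 + 280 = 1305.
(Supply check: Vail ships 65; Waco ships 80; Akron ships 70.)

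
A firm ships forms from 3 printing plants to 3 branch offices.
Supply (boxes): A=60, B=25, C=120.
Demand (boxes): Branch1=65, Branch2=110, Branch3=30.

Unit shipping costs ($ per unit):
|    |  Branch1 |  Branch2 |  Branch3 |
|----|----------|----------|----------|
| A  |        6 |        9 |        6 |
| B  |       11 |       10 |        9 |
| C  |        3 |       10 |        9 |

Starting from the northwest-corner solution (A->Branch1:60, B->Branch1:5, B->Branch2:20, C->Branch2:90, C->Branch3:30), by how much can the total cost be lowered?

340

Current plan cost = 60·6 + 5·11 + 20·10 + 90·10 + 30·9 = $1785.
Optimal plan:
  A→Branch2: 30 × $9 = $270
  A→Branch3: 30 × $6 = $180
  B→Branch2: 25 × $10 = $250
  C→Branch1: 65 × $3 = $195
  C→Branch2: 55 × $10 = $550
Optimal cost = $1445.
Saving = 1785 − 1445 = $340.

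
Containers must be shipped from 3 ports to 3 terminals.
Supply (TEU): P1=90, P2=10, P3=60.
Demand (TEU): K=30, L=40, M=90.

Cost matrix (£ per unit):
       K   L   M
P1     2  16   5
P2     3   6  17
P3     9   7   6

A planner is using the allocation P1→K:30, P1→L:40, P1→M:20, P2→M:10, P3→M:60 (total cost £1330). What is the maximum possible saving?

Current plan cost = 30·2 + 40·16 + 20·5 + 10·17 + 60·6 = £1330.
Optimal plan:
  P1->K: 30 × £2 = £60
  P1->M: 60 × £5 = £300
  P2->L: 10 × £6 = £60
  P3->L: 30 × £7 = £210
  P3->M: 30 × £6 = £180
Optimal cost = £810.
Saving = 1330 − 810 = £520.

520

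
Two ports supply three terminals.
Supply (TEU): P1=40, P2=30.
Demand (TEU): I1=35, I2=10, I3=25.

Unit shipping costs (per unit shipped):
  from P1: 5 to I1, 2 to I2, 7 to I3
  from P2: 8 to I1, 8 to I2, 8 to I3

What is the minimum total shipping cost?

A cheapest plan:
  P1→I1: 30 × 5 = 150
  P1→I2: 10 × 2 = 20
  P2→I1: 5 × 8 = 40
  P2→I3: 25 × 8 = 200
Total = 150 + 20 + 40 + 200 = 410.

410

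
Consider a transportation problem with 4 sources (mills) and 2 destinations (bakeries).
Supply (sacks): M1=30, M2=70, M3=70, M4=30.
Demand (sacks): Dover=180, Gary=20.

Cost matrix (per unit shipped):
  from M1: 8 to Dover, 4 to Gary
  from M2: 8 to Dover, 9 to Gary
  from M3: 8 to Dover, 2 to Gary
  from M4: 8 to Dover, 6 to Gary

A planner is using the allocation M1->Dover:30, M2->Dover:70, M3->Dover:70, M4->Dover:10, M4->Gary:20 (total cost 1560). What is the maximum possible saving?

Current plan cost = 30·8 + 70·8 + 70·8 + 10·8 + 20·6 = 1560.
Optimal plan:
  M1–Dover: 30 sacks
  M2–Dover: 70 sacks
  M3–Dover: 50 sacks
  M3–Gary: 20 sacks
  M4–Dover: 30 sacks
Optimal cost = 1480.
Saving = 1560 − 1480 = 80.

80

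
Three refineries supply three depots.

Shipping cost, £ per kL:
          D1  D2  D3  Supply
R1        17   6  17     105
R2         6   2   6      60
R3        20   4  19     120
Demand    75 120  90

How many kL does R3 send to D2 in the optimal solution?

120

Optimal shipments:
  R1->D1: 15 × £17 = £255
  R1->D3: 90 × £17 = £1530
  R2->D1: 60 × £6 = £360
  R3->D2: 120 × £4 = £480
Total cost = £2625.
So R3→D2 carries 120 kL.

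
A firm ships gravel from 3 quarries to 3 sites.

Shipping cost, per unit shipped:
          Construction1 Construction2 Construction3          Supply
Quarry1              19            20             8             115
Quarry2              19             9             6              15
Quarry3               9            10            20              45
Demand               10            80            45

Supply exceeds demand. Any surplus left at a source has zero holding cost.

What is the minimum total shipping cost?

Optimal allocation:
  Quarry1–Construction2: 30 × 20 = 600
  Quarry1–Construction3: 45 × 8 = 360
  Quarry2–Construction2: 15 × 9 = 135
  Quarry3–Construction1: 10 × 9 = 90
  Quarry3–Construction2: 35 × 10 = 350
Total = 600 + 360 + 135 + 90 + 350 = 1535.

1535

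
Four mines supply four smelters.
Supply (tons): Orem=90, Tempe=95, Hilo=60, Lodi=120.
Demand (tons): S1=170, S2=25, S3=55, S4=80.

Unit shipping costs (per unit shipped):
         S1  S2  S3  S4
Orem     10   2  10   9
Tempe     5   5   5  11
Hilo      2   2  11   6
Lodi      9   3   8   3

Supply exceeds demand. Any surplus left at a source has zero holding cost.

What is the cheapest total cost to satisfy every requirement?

Optimal allocation:
  Orem–S1: 30 tons
  Orem–S2: 25 tons
  Tempe–S1: 80 tons
  Tempe–S3: 15 tons
  Hilo–S1: 60 tons
  Lodi–S3: 40 tons
  Lodi–S4: 80 tons
Total cost = 1505.

1505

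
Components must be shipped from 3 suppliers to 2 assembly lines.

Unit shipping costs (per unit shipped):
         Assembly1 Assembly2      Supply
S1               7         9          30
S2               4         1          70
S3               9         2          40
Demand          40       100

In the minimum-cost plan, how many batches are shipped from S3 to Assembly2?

40

Optimal shipments:
  S1 to Assembly1: 30 × 7 = 210
  S2 to Assembly1: 10 × 4 = 40
  S2 to Assembly2: 60 × 1 = 60
  S3 to Assembly2: 40 × 2 = 80
Total cost = 390.
So S3→Assembly2 carries 40 batches.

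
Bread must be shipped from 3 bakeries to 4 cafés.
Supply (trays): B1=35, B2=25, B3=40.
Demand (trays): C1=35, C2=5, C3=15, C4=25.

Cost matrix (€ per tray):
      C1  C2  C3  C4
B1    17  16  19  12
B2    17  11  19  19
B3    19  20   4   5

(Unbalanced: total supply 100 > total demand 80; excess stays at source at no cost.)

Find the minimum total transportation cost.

An optimal shipping plan:
  B1->C1: 15 × €17 = €255
  B2->C1: 20 × €17 = €340
  B2->C2: 5 × €11 = €55
  B3->C3: 15 × €4 = €60
  B3->C4: 25 × €5 = €125
Total = 255 + 340 + 55 + 60 + 125 = €835.

835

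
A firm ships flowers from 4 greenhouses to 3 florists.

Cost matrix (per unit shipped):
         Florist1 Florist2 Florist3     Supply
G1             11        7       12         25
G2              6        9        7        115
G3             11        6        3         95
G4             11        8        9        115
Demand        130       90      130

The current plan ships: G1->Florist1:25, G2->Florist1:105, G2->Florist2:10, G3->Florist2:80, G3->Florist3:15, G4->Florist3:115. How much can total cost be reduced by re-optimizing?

Current plan cost = 25·11 + 105·6 + 10·9 + 80·6 + 15·3 + 115·9 = 2555.
Optimal plan:
  G1–Florist2: 25 × 7 = 175
  G2–Florist1: 115 × 6 = 690
  G3–Florist3: 95 × 3 = 285
  G4–Florist1: 15 × 11 = 165
  G4–Florist2: 65 × 8 = 520
  G4–Florist3: 35 × 9 = 315
Optimal cost = 2150.
Saving = 2555 − 2150 = 405.

405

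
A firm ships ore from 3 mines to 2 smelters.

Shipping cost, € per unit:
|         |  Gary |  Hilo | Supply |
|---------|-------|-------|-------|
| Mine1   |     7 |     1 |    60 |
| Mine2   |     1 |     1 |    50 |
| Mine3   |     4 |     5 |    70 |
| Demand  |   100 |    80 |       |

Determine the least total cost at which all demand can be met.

A cheapest plan:
  Mine1 to Hilo: 60 × €1 = €60
  Mine2 to Gary: 30 × €1 = €30
  Mine2 to Hilo: 20 × €1 = €20
  Mine3 to Gary: 70 × €4 = €280
Total = 60 + 30 + 20 + 280 = €390.

390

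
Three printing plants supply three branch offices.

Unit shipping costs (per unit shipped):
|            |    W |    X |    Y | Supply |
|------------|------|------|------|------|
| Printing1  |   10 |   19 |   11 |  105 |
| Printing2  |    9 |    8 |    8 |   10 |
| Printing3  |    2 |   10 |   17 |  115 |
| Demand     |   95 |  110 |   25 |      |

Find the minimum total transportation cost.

A cheapest plan:
  Printing1–W: 80 boxes
  Printing1–Y: 25 boxes
  Printing2–X: 10 boxes
  Printing3–W: 15 boxes
  Printing3–X: 100 boxes
Total cost = 2185.

2185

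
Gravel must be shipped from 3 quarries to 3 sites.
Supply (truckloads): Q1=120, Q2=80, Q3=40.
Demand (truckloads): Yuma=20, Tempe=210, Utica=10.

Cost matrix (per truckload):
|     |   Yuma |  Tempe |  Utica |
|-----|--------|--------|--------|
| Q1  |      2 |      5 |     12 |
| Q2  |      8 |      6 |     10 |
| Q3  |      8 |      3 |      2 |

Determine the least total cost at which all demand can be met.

1130

One minimum-cost allocation:
  Q1→Yuma: 20 × 2 = 40
  Q1→Tempe: 100 × 5 = 500
  Q2→Tempe: 80 × 6 = 480
  Q3→Tempe: 30 × 3 = 90
  Q3→Utica: 10 × 2 = 20
Total = 40 + 500 + 480 + 90 + 20 = 1130.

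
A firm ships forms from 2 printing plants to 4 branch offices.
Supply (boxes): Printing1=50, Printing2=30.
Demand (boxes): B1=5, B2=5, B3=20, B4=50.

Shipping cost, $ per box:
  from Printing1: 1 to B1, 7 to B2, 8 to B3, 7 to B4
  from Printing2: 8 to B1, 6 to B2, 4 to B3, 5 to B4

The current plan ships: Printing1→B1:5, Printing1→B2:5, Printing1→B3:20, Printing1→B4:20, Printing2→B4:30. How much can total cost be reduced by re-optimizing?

Current plan cost = 5·1 + 5·7 + 20·8 + 20·7 + 30·5 = $490.
Optimal plan:
  Printing1–B1: 5 × $1 = $5
  Printing1–B2: 5 × $7 = $35
  Printing1–B4: 40 × $7 = $280
  Printing2–B3: 20 × $4 = $80
  Printing2–B4: 10 × $5 = $50
Optimal cost = $450.
Saving = 490 − 450 = $40.

40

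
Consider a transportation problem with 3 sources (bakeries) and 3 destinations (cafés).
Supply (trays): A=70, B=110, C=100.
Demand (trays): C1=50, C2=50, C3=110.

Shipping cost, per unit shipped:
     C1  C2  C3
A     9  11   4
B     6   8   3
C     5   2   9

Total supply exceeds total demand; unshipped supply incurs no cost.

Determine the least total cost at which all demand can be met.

680

An optimal shipping plan:
  B->C3: 110 × 3 = 330
  C->C1: 50 × 5 = 250
  C->C2: 50 × 2 = 100
Total = 330 + 250 + 100 = 680.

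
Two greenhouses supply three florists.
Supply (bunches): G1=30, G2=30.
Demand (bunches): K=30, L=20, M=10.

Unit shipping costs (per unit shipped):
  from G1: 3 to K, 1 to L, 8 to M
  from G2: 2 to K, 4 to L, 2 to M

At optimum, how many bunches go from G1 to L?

Solving gives:
  G1 to K: 10 bunches
  G1 to L: 20 bunches
  G2 to K: 20 bunches
  G2 to M: 10 bunches
Total cost = 110.
So G1→L carries 20 bunches.

20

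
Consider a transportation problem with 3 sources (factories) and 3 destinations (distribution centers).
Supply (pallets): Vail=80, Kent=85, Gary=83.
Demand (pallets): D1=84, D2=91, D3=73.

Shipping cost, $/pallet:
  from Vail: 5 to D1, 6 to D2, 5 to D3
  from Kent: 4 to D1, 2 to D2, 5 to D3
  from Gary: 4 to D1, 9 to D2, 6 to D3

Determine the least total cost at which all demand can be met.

One minimum-cost allocation:
  Vail–D1: 1 pallets
  Vail–D2: 6 pallets
  Vail–D3: 73 pallets
  Kent–D2: 85 pallets
  Gary–D1: 83 pallets
Total cost = $908.

908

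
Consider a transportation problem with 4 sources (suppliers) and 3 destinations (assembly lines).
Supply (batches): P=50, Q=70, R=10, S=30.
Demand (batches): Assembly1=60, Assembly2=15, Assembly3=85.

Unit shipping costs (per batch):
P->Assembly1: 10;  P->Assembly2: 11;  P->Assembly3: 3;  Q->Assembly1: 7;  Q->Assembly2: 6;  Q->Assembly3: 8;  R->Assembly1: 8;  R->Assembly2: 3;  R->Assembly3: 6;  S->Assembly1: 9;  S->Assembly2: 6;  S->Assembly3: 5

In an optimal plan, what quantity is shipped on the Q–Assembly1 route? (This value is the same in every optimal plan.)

60

The minimum-cost plan:
  P->Assembly3: 50 × 3 = 150
  Q->Assembly1: 60 × 7 = 420
  Q->Assembly2: 5 × 6 = 30
  Q->Assembly3: 5 × 8 = 40
  R->Assembly2: 10 × 3 = 30
  S->Assembly3: 30 × 5 = 150
Total cost = 820.
So Q→Assembly1 carries 60 batches.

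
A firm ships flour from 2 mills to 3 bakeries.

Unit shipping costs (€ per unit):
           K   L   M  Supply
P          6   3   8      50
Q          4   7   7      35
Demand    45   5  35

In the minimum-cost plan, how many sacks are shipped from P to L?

Solving gives:
  P–K: 10 sacks
  P–L: 5 sacks
  P–M: 35 sacks
  Q–K: 35 sacks
Total cost = €495.
So P→L carries 5 sacks.

5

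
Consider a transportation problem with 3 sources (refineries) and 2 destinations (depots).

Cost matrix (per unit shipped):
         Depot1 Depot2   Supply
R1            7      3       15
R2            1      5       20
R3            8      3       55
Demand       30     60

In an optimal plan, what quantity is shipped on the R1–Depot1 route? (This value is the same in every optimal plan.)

The minimum-cost plan:
  R1 to Depot1: 10 kL
  R1 to Depot2: 5 kL
  R2 to Depot1: 20 kL
  R3 to Depot2: 55 kL
Total cost = 270.
So R1→Depot1 carries 10 kL.

10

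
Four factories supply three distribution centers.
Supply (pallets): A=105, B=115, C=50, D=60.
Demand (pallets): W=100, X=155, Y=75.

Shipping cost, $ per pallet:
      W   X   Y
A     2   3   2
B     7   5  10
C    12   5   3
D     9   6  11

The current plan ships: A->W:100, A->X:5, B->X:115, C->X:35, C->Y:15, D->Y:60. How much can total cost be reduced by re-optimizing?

335

Current plan cost = 100·2 + 5·3 + 115·5 + 35·5 + 15·3 + 60·11 = $1670.
Optimal plan:
  A→W: 80 × $2 = $160
  A→Y: 25 × $2 = $50
  B→W: 20 × $7 = $140
  B→X: 95 × $5 = $475
  C→Y: 50 × $3 = $150
  D→X: 60 × $6 = $360
Optimal cost = $1335.
Saving = 1670 − 1335 = $335.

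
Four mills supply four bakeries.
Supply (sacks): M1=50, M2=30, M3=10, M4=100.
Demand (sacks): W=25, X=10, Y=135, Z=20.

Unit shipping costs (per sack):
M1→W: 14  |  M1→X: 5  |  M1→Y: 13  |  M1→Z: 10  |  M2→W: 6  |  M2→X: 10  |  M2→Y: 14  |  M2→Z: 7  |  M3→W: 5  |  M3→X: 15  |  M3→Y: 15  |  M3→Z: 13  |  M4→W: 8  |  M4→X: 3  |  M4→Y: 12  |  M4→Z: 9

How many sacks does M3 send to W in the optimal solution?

10

Optimal shipments:
  M1–Y: 50 × 13 = 650
  M2–W: 10 × 6 = 60
  M2–Z: 20 × 7 = 140
  M3–W: 10 × 5 = 50
  M4–W: 5 × 8 = 40
  M4–X: 10 × 3 = 30
  M4–Y: 85 × 12 = 1020
Total cost = 1990.
So M3→W carries 10 sacks.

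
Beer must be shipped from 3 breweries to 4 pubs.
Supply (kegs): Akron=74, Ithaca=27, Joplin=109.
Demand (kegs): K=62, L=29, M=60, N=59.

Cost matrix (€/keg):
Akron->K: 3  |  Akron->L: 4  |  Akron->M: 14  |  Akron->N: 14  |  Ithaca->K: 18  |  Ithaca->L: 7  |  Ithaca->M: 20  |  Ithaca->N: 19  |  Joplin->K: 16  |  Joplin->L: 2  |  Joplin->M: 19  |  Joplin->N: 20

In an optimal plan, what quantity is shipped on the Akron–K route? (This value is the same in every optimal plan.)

Optimal shipments:
  Akron→K: 62 × €3 = €186
  Akron→N: 12 × €14 = €168
  Ithaca→N: 27 × €19 = €513
  Joplin→L: 29 × €2 = €58
  Joplin→M: 60 × €19 = €1140
  Joplin→N: 20 × €20 = €400
Total cost = €2465.
So Akron→K carries 62 kegs.

62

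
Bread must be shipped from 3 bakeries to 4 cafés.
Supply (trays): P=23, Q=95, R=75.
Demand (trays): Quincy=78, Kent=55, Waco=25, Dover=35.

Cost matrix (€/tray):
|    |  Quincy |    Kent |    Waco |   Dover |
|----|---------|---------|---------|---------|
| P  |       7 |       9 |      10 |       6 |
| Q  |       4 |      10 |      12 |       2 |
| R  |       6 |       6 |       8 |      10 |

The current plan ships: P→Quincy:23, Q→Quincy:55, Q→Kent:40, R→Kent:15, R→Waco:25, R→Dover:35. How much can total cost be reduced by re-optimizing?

445

Current plan cost = 23·7 + 55·4 + 40·10 + 15·6 + 25·8 + 35·10 = €1421.
Optimal plan:
  P->Quincy: 18 × €7 = €126
  P->Waco: 5 × €10 = €50
  Q->Quincy: 60 × €4 = €240
  Q->Dover: 35 × €2 = €70
  R->Kent: 55 × €6 = €330
  R->Waco: 20 × €8 = €160
Optimal cost = €976.
Saving = 1421 − 976 = €445.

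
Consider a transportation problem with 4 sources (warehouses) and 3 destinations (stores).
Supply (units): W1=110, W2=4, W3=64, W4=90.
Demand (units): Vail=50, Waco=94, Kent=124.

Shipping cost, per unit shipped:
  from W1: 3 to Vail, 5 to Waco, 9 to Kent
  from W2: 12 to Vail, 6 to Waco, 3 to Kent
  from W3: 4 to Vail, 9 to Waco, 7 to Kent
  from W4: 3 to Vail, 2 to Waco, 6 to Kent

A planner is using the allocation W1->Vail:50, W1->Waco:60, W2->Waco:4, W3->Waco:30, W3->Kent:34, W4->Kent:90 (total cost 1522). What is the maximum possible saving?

208

Current plan cost = 50·3 + 60·5 + 4·6 + 30·9 + 34·7 + 90·6 = 1522.
Optimal plan:
  W1->Vail: 50 units
  W1->Waco: 60 units
  W2->Kent: 4 units
  W3->Kent: 64 units
  W4->Waco: 34 units
  W4->Kent: 56 units
Optimal cost = 1314.
Saving = 1522 − 1314 = 208.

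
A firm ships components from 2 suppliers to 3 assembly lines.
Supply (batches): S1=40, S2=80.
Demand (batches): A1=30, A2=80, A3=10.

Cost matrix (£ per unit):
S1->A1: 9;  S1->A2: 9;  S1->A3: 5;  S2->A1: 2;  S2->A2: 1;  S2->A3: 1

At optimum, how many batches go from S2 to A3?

Optimal shipments:
  S1 to A1: 30 batches
  S1 to A3: 10 batches
  S2 to A2: 80 batches
Total cost = £400.
The route S2→A3 is not used.

0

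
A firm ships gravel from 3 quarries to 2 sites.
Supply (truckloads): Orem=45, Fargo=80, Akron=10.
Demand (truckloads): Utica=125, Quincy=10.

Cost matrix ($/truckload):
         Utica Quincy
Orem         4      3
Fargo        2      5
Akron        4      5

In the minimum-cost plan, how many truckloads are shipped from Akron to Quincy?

0

Solving gives:
  Orem to Utica: 35 truckloads
  Orem to Quincy: 10 truckloads
  Fargo to Utica: 80 truckloads
  Akron to Utica: 10 truckloads
Total cost = $370.
The route Akron→Quincy is not used.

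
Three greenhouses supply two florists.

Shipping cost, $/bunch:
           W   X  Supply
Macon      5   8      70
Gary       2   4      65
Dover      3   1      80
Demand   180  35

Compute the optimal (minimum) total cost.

650

An optimal shipping plan:
  Macon–W: 70 × $5 = $350
  Gary–W: 65 × $2 = $130
  Dover–W: 45 × $3 = $135
  Dover–X: 35 × $1 = $35
Total = 350 + 130 + 135 + 35 = $650.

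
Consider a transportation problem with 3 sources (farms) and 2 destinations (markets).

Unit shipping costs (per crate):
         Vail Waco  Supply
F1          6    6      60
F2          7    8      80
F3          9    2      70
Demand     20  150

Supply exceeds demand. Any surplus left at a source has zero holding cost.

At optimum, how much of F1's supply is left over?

Minimum-cost shipments:
  F1 to Waco: 60 × 6 = 360
  F2 to Vail: 20 × 7 = 140
  F2 to Waco: 20 × 8 = 160
  F3 to Waco: 70 × 2 = 140
Total cost = 800.
F1 ships 60 of its 60, leaving 0.

0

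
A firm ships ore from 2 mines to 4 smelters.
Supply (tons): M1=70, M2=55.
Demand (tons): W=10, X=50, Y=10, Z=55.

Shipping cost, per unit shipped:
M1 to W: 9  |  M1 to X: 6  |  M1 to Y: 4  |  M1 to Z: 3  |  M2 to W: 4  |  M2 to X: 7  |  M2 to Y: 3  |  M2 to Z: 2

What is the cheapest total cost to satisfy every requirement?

A cheapest plan:
  M1->X: 50 × 6 = 300
  M1->Y: 10 × 4 = 40
  M1->Z: 10 × 3 = 30
  M2->W: 10 × 4 = 40
  M2->Z: 45 × 2 = 90
Total = 300 + 40 + 30 + 40 + 90 = 500.

500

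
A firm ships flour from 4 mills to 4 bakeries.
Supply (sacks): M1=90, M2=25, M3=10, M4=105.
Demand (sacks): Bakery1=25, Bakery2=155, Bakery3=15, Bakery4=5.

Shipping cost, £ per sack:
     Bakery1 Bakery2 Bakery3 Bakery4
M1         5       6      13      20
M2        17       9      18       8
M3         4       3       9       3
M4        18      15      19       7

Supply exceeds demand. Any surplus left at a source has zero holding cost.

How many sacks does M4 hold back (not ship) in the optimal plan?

30

Minimum-cost shipments:
  M1->Bakery1: 25 × £5 = £125
  M1->Bakery2: 65 × £6 = £390
  M2->Bakery2: 25 × £9 = £225
  M3->Bakery2: 10 × £3 = £30
  M4->Bakery2: 55 × £15 = £825
  M4->Bakery3: 15 × £19 = £285
  M4->Bakery4: 5 × £7 = £35
Total cost = £1915.
M4 ships 75 of its 105, leaving 30.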